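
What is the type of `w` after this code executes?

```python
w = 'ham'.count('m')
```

str.count() returns int

int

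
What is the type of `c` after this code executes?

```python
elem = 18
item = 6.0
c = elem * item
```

int * float returns float (18 * 6.0 = 108.0)

float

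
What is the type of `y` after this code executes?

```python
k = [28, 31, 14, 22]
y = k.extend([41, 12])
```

list.extend() returns None

NoneType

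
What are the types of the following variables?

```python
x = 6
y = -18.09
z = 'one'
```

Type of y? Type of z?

y is float; z is str

float, str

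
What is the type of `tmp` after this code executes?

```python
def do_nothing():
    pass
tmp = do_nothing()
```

A function with no return statement returns None

NoneType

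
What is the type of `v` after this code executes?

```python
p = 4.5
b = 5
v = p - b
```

float - int returns float (4.5 - 5 = -0.5)

float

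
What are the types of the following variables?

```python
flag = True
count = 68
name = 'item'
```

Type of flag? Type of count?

flag is bool; count is int

bool, int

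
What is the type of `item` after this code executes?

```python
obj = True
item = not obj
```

'not' always returns bool

bool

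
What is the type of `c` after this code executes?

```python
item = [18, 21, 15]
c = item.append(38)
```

list.append() returns None (mutates in place)

NoneType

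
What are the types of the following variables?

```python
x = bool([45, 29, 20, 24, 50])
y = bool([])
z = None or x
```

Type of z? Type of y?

None or <bool> returns the bool; bool() returns bool

bool, bool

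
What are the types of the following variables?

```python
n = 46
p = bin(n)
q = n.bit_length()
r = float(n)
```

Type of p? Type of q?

bin() returns str; int.bit_length() returns int

str, int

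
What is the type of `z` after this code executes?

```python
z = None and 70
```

'and' returns first falsy value (None)

NoneType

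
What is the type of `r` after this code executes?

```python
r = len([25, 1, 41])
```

len() always returns int

int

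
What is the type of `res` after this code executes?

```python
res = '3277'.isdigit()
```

str.isdigit() returns bool

bool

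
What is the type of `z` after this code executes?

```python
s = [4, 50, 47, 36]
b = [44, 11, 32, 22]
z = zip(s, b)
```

zip() returns a zip iterator object

zip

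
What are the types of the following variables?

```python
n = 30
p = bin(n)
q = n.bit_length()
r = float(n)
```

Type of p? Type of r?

bin() returns str; float() returns float

str, float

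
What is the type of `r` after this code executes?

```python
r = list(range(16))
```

list(range(...)) returns list

list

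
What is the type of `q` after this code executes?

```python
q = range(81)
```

range() returns a range object

range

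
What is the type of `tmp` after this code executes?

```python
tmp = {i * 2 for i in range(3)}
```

A set comprehension {expr for x in iterable} produces a set

set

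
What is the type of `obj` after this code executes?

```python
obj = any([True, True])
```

any() returns bool

bool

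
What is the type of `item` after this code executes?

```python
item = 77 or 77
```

'or' returns the first truthy value (77, which is int)

int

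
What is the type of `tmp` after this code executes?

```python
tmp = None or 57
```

'or' with None returns the other value (57, int)

int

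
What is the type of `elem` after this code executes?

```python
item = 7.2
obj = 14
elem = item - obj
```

float - int returns float (7.2 - 14 = -6.8)

float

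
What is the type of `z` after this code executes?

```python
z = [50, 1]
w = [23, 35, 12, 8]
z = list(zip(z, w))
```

list(zip(...)) returns a list of tuples

list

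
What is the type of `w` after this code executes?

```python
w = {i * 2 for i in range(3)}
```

A set comprehension {expr for x in iterable} produces a set

set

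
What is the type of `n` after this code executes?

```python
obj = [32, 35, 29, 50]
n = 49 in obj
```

'in' operator returns bool

bool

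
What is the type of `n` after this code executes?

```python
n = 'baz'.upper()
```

str.upper() returns str

str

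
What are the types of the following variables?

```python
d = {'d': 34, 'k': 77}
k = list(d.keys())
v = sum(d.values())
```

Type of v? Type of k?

sum of int values returns int; list(...) returns list

int, list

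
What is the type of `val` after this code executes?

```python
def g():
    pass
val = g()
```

A function with no return statement returns None

NoneType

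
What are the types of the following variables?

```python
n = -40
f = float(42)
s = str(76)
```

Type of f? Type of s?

f is float; s is str

float, str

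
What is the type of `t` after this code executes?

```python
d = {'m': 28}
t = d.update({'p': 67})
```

dict.update() returns None

NoneType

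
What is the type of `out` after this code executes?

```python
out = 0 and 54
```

'and' returns the first falsy value (0, which is int)

int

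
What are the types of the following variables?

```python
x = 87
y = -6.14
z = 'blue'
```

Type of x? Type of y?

x is int; y is float

int, float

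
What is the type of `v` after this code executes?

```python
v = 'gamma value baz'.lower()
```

str.lower() returns str

str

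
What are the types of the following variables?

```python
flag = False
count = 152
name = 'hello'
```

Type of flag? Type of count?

flag is bool; count is int

bool, int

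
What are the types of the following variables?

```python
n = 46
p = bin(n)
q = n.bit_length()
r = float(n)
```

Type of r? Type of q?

float() returns float; int.bit_length() returns int

float, int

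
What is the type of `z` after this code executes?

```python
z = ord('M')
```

ord() returns int (Unicode code point)

int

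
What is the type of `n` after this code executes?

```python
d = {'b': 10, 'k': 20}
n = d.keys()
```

.keys() returns a dict_keys view object

dict_keys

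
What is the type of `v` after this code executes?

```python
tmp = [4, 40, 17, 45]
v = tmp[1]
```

Indexing a list of ints returns int (tmp[1] = 40)

int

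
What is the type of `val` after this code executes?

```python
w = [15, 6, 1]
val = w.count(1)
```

list.count() returns int

int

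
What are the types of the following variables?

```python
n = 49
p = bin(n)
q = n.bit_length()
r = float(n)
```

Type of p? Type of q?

bin() returns str; int.bit_length() returns int

str, int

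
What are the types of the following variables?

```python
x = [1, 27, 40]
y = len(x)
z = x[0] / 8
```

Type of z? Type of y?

int / int returns float; len() returns int

float, int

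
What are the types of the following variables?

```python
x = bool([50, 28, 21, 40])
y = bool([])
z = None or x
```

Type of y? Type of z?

bool() returns bool; None or <bool> returns the bool

bool, bool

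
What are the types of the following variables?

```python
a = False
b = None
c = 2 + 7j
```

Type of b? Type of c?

b is NoneType; c is complex

NoneType, complex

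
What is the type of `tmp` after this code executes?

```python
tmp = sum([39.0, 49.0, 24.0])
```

sum() of floats returns float

float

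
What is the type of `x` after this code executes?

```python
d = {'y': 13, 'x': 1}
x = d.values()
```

.values() returns a dict_values view object

dict_values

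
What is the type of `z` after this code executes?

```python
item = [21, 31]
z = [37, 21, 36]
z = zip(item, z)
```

zip() returns a zip iterator object

zip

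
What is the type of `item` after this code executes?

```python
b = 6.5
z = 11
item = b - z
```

float - int returns float (6.5 - 11 = -4.5)

float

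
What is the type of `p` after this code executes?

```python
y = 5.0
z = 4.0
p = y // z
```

float // float returns float (floor division preserves float type)

float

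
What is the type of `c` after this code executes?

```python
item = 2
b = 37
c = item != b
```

Comparison operators return bool

bool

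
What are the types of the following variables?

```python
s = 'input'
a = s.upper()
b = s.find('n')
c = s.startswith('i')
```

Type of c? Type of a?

str.startswith() returns bool; str.upper() returns str

bool, str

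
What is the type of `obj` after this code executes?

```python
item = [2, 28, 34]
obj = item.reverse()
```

list.reverse() returns None

NoneType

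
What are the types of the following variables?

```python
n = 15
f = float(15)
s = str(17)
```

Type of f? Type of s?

f is float; s is str

float, str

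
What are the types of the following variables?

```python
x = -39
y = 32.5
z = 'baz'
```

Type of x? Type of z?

x is int; z is str

int, str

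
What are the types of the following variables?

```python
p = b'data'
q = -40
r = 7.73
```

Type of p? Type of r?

p is bytes; r is float

bytes, float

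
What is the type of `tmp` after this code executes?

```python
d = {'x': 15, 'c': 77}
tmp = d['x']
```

Accessing dict[str, int] with key 'x' returns int value 15

int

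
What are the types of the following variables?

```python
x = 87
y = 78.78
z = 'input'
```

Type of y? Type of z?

y is float; z is str

float, str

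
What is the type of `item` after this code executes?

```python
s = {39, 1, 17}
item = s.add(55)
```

set.add() returns None (mutates in place)

NoneType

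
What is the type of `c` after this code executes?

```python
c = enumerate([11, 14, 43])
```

enumerate() returns an enumerate iterator object

enumerate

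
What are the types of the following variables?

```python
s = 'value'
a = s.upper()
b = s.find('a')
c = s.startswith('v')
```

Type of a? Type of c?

str.upper() returns str; str.startswith() returns bool

str, bool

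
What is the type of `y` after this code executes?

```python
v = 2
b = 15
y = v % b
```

int % int returns int (2 % 15 = 2)

int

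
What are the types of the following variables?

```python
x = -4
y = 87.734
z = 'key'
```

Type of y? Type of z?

y is float; z is str

float, str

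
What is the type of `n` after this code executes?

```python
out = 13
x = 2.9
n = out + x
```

int + float returns float (13 + 2.9 = 15.9)

float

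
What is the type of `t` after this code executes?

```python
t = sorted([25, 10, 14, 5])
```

sorted() always returns list

list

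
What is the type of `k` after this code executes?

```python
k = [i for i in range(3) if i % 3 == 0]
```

A list comprehension [...] produces a list

list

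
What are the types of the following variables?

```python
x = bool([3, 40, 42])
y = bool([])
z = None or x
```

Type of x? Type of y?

bool() returns bool; bool() returns bool

bool, bool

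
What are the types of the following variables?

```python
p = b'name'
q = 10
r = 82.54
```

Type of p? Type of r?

p is bytes; r is float

bytes, float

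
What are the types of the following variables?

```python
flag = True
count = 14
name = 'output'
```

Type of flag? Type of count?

flag is bool; count is int

bool, int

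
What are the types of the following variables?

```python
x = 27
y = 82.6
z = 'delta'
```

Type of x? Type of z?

x is int; z is str

int, str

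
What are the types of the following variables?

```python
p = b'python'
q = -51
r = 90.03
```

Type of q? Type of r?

q is int; r is float

int, float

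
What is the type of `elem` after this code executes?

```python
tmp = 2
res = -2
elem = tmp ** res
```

int ** negative int returns float

float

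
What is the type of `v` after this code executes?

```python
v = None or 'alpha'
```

'or' with None returns the other value ('alpha', str)

str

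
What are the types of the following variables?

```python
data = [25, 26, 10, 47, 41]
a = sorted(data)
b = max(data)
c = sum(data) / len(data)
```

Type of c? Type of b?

int / int returns float; max of ints returns int

float, int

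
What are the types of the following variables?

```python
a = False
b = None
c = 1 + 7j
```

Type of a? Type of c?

a is bool; c is complex

bool, complex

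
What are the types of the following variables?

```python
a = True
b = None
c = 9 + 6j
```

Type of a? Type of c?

a is bool; c is complex

bool, complex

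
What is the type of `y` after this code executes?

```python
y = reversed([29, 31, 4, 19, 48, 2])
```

reversed() on a list returns a list_reverseiterator

list_reverseiterator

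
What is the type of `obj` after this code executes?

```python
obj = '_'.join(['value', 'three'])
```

str.join() returns str

str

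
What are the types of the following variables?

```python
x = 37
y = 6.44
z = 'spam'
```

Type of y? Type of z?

y is float; z is str

float, str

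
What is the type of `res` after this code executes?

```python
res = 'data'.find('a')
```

str.find() returns int (index, or -1)

int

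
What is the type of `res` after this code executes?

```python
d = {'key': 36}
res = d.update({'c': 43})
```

dict.update() returns None

NoneType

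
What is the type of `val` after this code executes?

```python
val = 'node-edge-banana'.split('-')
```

str.split() returns list

list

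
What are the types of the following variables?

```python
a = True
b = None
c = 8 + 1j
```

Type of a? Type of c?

a is bool; c is complex

bool, complex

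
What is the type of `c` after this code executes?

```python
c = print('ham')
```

print() returns None

NoneType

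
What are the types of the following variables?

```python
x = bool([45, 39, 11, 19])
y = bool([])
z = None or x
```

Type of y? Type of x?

bool() returns bool; bool() returns bool

bool, bool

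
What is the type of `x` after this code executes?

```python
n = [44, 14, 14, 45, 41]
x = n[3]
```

Indexing a list of ints returns int (n[3] = 45)

int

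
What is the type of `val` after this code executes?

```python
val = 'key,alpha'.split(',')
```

str.split() returns list

list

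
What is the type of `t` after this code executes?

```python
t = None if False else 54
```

Ternary: condition is False, else branch (54) taken → int

int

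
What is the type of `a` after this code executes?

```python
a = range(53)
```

range() returns a range object

range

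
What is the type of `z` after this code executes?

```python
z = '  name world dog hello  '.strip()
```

str.strip() returns str

str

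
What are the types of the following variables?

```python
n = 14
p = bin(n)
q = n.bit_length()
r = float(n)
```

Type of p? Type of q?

bin() returns str; int.bit_length() returns int

str, int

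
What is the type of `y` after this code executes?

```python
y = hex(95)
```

hex() returns str representation

str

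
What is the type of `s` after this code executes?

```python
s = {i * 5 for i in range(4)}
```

A set comprehension {expr for x in iterable} produces a set

set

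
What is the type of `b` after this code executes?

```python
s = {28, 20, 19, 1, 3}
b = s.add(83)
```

set.add() returns None (mutates in place)

NoneType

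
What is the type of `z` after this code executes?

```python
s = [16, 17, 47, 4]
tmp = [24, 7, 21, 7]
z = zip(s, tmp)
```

zip() returns a zip iterator object

zip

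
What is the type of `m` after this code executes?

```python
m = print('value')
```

print() returns None

NoneType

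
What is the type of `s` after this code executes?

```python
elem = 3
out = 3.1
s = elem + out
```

int + float returns float (3 + 3.1 = 6.1)

float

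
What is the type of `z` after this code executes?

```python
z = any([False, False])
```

any() returns bool

bool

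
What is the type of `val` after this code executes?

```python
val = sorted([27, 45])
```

sorted() always returns list

list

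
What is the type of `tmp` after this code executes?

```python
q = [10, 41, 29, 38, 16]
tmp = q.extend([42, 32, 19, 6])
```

list.extend() returns None

NoneType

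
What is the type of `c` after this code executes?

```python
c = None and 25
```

'and' returns first falsy value (None)

NoneType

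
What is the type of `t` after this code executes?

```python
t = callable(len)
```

callable() returns bool

bool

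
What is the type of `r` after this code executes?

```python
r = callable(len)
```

callable() returns bool

bool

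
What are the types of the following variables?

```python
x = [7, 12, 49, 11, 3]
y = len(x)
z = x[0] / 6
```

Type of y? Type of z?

len() returns int; int / int returns float

int, float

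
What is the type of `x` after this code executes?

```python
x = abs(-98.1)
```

abs() of float returns float

float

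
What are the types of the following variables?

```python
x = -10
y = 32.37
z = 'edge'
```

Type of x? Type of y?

x is int; y is float

int, float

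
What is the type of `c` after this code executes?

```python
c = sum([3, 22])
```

sum() of ints returns int

int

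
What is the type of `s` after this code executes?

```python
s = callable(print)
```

callable() returns bool

bool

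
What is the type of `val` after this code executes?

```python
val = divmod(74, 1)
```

divmod() returns a tuple (quotient, remainder)

tuple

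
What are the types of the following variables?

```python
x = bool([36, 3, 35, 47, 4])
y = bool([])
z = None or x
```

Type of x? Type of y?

bool() returns bool; bool() returns bool

bool, bool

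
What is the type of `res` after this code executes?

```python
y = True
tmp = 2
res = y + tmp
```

bool + int returns int (True is 1, so 1 + 2 = 3)

int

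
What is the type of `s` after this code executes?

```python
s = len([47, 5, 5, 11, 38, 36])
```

len() always returns int

int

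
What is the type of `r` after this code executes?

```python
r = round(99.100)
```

round() with no ndigits arg returns int

int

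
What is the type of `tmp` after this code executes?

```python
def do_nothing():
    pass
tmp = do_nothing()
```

A function with no return statement returns None

NoneType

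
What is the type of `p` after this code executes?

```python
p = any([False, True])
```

any() returns bool

bool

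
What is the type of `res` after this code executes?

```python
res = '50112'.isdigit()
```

str.isdigit() returns bool

bool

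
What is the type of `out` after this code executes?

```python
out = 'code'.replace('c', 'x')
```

str.replace() returns str

str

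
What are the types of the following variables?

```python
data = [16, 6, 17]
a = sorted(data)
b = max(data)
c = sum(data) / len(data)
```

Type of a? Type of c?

sorted() returns list; int / int returns float

list, float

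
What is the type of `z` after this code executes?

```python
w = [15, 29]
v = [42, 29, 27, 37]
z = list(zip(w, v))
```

list(zip(...)) returns a list of tuples

list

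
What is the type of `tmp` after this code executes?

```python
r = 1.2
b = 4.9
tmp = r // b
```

float // float returns float (floor division preserves float type)

float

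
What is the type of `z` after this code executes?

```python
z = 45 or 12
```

'or' returns the first truthy value (45, which is int)

int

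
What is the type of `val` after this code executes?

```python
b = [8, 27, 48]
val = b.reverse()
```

list.reverse() returns None

NoneType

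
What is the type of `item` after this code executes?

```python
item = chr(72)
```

chr() returns str (single character)

str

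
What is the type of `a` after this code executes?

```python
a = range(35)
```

range() returns a range object

range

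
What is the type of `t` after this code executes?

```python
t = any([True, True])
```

any() returns bool

bool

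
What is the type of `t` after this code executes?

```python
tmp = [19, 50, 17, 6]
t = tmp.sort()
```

list.sort() returns None (sorts in place)

NoneType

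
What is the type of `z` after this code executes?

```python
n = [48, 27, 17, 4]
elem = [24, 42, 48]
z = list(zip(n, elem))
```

list(zip(...)) returns a list of tuples

list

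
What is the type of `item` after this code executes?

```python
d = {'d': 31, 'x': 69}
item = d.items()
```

dict.items() returns a dict_items view

dict_items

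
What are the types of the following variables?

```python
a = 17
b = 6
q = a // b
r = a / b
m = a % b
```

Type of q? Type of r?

int // int returns int; int / int returns float

int, float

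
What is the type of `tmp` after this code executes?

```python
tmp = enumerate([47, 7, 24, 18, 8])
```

enumerate() returns an enumerate iterator object

enumerate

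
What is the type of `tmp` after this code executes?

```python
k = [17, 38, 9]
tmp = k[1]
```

Indexing a list of ints returns int (k[1] = 38)

int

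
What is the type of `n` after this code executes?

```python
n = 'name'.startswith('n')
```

str.startswith() returns bool

bool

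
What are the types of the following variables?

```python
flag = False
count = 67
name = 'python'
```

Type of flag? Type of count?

flag is bool; count is int

bool, int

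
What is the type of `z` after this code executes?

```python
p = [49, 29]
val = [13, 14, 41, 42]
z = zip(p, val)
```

zip() returns a zip iterator object

zip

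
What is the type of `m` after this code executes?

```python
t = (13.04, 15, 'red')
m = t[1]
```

Index 1 of tuple is 15 which is int

int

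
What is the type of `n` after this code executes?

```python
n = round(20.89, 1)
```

round() with ndigits arg returns float

float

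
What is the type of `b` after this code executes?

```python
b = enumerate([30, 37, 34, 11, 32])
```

enumerate() returns an enumerate iterator object

enumerate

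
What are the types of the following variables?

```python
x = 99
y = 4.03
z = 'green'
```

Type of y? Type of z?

y is float; z is str

float, str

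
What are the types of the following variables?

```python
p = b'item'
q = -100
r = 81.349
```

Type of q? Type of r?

q is int; r is float

int, float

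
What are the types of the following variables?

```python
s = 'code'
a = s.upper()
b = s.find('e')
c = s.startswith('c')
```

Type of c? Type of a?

str.startswith() returns bool; str.upper() returns str

bool, str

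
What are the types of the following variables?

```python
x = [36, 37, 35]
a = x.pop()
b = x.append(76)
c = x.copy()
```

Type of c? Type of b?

list.copy() returns list; list.append() returns None

list, NoneType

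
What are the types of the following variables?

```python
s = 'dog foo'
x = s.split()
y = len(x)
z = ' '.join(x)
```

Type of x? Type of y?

str.split() returns list; len() returns int

list, int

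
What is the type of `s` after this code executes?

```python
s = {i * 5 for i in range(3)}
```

A set comprehension {expr for x in iterable} produces a set

set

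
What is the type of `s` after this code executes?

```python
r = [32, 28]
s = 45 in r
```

'in' operator returns bool

bool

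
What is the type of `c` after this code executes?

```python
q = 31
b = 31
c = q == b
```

Equality comparison returns bool

bool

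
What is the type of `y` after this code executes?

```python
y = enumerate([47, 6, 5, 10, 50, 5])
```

enumerate() returns an enumerate iterator object

enumerate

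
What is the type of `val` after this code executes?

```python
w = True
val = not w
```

'not' always returns bool

bool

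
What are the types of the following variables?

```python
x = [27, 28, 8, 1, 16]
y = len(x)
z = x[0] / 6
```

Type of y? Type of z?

len() returns int; int / int returns float

int, float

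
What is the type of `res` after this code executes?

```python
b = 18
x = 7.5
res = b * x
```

int * float returns float (18 * 7.5 = 135.0)

float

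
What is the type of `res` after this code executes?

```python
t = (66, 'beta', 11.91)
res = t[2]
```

Index 2 of tuple is 11.91 which is float

float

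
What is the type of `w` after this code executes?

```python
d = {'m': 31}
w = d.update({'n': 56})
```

dict.update() returns None

NoneType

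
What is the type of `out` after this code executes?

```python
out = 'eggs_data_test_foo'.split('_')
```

str.split() returns list

list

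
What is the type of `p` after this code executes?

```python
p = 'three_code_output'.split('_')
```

str.split() returns list

list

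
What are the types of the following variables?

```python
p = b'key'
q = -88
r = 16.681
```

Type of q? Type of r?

q is int; r is float

int, float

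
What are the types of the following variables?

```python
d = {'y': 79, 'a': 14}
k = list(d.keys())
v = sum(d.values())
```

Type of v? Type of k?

sum of int values returns int; list(...) returns list

int, list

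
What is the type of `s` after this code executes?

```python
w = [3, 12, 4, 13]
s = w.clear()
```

list.clear() returns None

NoneType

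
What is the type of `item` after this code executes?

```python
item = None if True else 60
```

Ternary: condition is True, if branch (None) taken → NoneType

NoneType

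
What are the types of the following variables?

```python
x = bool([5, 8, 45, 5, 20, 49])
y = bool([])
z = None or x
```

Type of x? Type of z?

bool() returns bool; None or <bool> returns the bool

bool, bool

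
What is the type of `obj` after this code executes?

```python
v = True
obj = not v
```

'not' always returns bool

bool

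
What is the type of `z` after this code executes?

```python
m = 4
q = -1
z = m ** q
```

int ** negative int returns float

float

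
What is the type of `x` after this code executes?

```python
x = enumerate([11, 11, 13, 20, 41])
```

enumerate() returns an enumerate iterator object

enumerate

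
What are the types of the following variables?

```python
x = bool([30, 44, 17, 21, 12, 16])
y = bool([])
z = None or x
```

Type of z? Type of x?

None or <bool> returns the bool; bool() returns bool

bool, bool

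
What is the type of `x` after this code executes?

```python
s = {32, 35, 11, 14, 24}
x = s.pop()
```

Popping from a set of ints returns int

int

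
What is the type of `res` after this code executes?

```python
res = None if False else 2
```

Ternary: condition is False, else branch (2) taken → int

int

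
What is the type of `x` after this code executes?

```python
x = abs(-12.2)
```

abs() of float returns float

float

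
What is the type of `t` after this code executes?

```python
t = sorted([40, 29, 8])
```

sorted() always returns list

list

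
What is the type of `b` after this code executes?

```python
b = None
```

None has type NoneType

NoneType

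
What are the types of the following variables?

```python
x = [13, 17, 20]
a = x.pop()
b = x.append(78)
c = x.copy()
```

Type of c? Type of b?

list.copy() returns list; list.append() returns None

list, NoneType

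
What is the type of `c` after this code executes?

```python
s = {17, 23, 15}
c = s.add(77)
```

set.add() returns None (mutates in place)

NoneType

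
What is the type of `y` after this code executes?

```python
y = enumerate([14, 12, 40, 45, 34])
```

enumerate() returns an enumerate iterator object

enumerate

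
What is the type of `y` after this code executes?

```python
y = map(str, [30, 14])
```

map() returns a map iterator object

map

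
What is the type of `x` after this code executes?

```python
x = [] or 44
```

'or' returns first truthy value (44, which is int)

int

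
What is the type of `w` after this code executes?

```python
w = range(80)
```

range() returns a range object

range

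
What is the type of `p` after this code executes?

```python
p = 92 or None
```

'or' returns first truthy value (92, int)

int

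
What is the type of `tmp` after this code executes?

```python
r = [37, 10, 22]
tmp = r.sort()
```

list.sort() returns None (sorts in place)

NoneType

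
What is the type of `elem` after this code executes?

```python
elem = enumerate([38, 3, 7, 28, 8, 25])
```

enumerate() returns an enumerate iterator object

enumerate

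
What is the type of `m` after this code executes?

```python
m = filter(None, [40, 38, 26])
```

filter() returns a filter iterator object

filter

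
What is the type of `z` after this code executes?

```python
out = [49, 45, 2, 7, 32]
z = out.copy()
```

list.copy() returns list

list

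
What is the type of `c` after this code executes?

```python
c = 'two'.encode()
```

str.encode() returns bytes

bytes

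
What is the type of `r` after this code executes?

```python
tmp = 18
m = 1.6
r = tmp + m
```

int + float returns float (18 + 1.6 = 19.6)

float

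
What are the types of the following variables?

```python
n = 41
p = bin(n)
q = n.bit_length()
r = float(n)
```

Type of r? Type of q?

float() returns float; int.bit_length() returns int

float, int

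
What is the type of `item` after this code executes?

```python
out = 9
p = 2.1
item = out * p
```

int * float returns float (9 * 2.1 = 18.9)

float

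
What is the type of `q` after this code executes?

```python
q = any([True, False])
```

any() returns bool

bool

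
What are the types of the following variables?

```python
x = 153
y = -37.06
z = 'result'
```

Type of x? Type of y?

x is int; y is float

int, float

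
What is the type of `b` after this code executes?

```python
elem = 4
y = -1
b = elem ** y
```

int ** negative int returns float

float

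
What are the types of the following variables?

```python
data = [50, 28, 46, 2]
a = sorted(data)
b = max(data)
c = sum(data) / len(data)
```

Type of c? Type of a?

int / int returns float; sorted() returns list

float, list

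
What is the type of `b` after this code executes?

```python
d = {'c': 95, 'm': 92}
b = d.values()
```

.values() returns a dict_values view object

dict_values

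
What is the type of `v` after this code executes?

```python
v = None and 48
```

'and' returns first falsy value (None)

NoneType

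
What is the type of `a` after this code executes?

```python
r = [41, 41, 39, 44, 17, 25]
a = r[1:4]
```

Slicing a list always returns a list

list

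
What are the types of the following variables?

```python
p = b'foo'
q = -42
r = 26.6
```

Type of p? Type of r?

p is bytes; r is float

bytes, float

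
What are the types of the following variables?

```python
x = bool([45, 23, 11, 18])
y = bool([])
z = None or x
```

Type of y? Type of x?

bool() returns bool; bool() returns bool

bool, bool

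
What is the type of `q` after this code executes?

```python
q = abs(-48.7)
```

abs() of float returns float

float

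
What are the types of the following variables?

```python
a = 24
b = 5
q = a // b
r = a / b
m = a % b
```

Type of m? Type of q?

int % int returns int; int // int returns int

int, int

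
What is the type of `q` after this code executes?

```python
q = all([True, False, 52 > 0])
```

all() returns bool

bool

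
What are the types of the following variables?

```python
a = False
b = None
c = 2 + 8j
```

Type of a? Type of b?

a is bool; b is NoneType

bool, NoneType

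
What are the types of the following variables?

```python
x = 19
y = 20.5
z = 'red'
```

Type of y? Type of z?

y is float; z is str

float, str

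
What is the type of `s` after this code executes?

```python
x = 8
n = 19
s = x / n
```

int / int always returns float in Python 3 (8 / 19 = 0.421053)

float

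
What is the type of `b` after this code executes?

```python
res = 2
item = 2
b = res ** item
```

int ** positive int returns int (2 ** 2 = 4)

int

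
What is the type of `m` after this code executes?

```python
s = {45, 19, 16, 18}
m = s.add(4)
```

set.add() returns None (mutates in place)

NoneType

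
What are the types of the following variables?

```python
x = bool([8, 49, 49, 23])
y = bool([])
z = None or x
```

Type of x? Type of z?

bool() returns bool; None or <bool> returns the bool

bool, bool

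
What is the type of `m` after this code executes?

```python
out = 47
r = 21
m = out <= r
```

Comparison operators return bool

bool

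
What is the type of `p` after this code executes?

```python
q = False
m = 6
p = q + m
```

bool + int returns int (False is 0, so 0 + 6 = 6)

int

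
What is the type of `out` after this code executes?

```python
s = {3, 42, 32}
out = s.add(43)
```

set.add() returns None (mutates in place)

NoneType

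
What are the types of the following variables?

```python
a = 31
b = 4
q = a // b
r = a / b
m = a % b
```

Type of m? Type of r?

int % int returns int; int / int returns float

int, float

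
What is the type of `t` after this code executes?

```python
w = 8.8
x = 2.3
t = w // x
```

float // float returns float (floor division preserves float type)

float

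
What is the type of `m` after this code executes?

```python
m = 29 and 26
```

'and' returns the last value when all truthy (26, which is int)

int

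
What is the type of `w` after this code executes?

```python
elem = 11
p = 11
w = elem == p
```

Equality comparison returns bool

bool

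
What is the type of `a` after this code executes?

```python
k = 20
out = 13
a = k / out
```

int / int always returns float in Python 3 (20 / 13 = 1.53846)

float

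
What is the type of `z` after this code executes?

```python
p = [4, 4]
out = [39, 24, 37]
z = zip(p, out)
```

zip() returns a zip iterator object

zip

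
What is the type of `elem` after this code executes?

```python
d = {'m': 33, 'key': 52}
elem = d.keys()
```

.keys() returns a dict_keys view object

dict_keys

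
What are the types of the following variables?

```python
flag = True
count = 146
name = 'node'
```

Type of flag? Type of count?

flag is bool; count is int

bool, int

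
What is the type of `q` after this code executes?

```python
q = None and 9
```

'and' returns first falsy value (None)

NoneType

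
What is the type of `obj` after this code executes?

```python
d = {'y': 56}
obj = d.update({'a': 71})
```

dict.update() returns None

NoneType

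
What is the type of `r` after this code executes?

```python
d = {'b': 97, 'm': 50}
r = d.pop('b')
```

dict.pop() returns the value (int)

int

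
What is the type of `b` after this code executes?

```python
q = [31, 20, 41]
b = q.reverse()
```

list.reverse() returns None

NoneType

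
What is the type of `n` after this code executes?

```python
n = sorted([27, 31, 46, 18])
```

sorted() always returns list

list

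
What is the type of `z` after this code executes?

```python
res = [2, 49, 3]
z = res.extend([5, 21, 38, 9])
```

list.extend() returns None

NoneType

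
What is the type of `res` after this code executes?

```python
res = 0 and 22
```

'and' returns the first falsy value (0, which is int)

int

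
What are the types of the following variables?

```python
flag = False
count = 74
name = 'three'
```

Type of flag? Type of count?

flag is bool; count is int

bool, int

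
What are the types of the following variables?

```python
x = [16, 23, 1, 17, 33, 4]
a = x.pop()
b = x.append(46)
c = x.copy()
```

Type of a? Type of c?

list.pop() returns the element (int); list.copy() returns list

int, list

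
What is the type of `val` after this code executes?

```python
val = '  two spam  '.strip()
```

str.strip() returns str

str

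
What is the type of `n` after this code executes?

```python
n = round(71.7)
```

round() with no ndigits arg returns int

int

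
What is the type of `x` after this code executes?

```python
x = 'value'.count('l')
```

str.count() returns int

int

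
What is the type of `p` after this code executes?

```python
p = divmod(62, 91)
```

divmod() returns a tuple (quotient, remainder)

tuple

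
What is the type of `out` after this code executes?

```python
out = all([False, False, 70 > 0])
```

all() returns bool

bool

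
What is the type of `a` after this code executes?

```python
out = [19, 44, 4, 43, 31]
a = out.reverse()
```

list.reverse() returns None

NoneType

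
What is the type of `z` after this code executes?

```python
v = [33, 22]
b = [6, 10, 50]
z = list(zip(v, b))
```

list(zip(...)) returns a list of tuples

list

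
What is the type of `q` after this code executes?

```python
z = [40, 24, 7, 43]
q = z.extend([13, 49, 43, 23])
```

list.extend() returns None

NoneType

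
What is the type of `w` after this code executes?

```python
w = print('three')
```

print() returns None

NoneType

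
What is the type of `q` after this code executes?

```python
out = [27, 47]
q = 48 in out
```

'in' operator returns bool

bool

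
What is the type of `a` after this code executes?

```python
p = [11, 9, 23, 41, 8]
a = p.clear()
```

list.clear() returns None

NoneType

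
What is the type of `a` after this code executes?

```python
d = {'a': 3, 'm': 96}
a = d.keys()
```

.keys() returns a dict_keys view object

dict_keys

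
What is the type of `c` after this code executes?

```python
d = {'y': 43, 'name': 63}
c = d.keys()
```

.keys() returns a dict_keys view object

dict_keys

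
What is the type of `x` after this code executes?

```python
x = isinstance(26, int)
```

isinstance() returns bool

bool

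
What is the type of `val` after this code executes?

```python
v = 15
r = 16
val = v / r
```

int / int always returns float in Python 3 (15 / 16 = 0.9375)

float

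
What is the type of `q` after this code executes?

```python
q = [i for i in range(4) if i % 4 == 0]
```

A list comprehension [...] produces a list

list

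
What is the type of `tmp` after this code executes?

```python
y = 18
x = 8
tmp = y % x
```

int % int returns int (18 % 8 = 2)

int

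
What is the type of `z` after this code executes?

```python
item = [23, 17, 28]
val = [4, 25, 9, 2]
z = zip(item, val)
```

zip() returns a zip iterator object

zip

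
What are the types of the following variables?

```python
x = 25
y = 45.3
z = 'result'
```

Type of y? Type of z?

y is float; z is str

float, str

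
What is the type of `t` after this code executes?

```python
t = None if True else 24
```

Ternary: condition is True, if branch (None) taken → NoneType

NoneType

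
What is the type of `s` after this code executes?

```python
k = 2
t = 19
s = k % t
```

int % int returns int (2 % 19 = 2)

int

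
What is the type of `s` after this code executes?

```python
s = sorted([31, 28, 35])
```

sorted() always returns list

list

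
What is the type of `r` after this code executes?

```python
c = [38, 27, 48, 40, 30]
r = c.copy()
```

list.copy() returns list

list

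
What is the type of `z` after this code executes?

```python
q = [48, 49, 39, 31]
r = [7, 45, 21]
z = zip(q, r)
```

zip() returns a zip iterator object

zip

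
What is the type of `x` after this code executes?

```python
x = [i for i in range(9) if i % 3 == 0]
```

A list comprehension [...] produces a list

list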